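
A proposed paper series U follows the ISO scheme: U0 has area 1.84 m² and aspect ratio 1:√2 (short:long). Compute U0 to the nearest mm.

1141 × 1613 mm

Let the short side be w mm. Then w · w√2 = 1.84 m² = 1,840,000 mm².
w² = 1,840,000/√2, so w ≈ 1140.6 mm; long side = w√2 ≈ 1613.1 mm.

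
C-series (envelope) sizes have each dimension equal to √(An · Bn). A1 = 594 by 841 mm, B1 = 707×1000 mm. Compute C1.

648 × 917 mm

Short side: √(594 · 707) = √419958 ≈ 648.0 → 648 mm
Long side: √(841 · 1000) = √841000 ≈ 917.1 → 917 mm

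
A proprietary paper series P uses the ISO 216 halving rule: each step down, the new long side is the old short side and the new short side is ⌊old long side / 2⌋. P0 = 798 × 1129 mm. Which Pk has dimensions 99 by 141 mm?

P6

P0: 798 × 1129 mm
P1: 564 × 798 mm
P2: 399 × 564 mm
P3: 282 × 399 mm
P4: 199 × 282 mm
P5: 141 × 199 mm
P6: 99 × 141 mm
P7: 70 × 99 mm
→ matches P6.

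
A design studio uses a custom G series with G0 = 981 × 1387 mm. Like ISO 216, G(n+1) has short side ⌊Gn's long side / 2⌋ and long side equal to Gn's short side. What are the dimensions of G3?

G1: ⌊1387/2⌋ × 981 = 693 × 981 mm
G2: ⌊981/2⌋ × 693 = 490 × 693 mm
G3: ⌊693/2⌋ × 490 = 346 × 490 mm

346 × 490 mm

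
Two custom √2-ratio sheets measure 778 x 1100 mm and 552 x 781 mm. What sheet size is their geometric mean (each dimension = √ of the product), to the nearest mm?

655 × 927 mm

Short side: √(778 · 552) = √429456 ≈ 655.3 → 655 mm
Long side: √(1100 · 781) = √859100 ≈ 926.9 → 927 mm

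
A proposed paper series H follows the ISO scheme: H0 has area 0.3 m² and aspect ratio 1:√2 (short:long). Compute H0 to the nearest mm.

461 × 651 mm

Let the short side be w mm. Then w · w√2 = 0.3 m² = 300,000 mm².
w² = 300,000/√2, so w ≈ 460.6 mm; long side = w√2 ≈ 651.4 mm.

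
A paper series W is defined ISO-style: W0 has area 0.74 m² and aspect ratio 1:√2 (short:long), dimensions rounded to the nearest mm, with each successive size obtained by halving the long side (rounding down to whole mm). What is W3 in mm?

Let W0's short side be w mm. w · w√2 = 0.74 m² = 740,000 mm², so w ≈ 723.4 mm and w√2 ≈ 1023.0 mm → W0 = 723 × 1023 mm.
W1: ⌊1023/2⌋ × 723 = 511 × 723 mm
W2: ⌊723/2⌋ × 511 = 361 × 511 mm
W3: ⌊511/2⌋ × 361 = 255 × 361 mm

255 × 361 mm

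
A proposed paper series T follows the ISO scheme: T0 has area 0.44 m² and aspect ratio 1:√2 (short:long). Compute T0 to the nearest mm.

558 × 789 mm

Let the short side be w mm. Then w · w√2 = 0.44 m² = 440,000 mm².
w² = 440,000/√2, so w ≈ 557.8 mm; long side = w√2 ≈ 788.8 mm.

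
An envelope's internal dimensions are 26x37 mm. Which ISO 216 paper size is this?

Aspect ratio 37/26 ≈ 1.423 — close to the ISO √2 ≈ 1.414.
In the A-series (A0 area = 1 m²): A10 = 26 × 37 mm.

A10 (26 × 37 mm)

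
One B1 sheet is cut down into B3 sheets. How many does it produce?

Each ISO step halves the sheet: 1 × B1 → 2 × B2 → 4 × B3
From B1 to B3 is 2 halving steps: 2^2 = 4.

4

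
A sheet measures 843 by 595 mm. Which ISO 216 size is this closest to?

Aspect ratio 843/595 ≈ 1.417 — close to the ISO √2 ≈ 1.414.
In the A-series (A0 area = 1 m²): A1 = 594 × 841 mm.
Off by 3 mm total — nearest standard size.

A1 (594 × 841 mm)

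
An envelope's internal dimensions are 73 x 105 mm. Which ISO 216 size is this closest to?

A7 (74 × 105 mm)

Aspect ratio 105/73 ≈ 1.438 (ISO target is √2 ≈ 1.414).
In the A-series (A0 area = 1 m²): A7 = 74 × 105 mm.
Off by 1 mm total — nearest standard size.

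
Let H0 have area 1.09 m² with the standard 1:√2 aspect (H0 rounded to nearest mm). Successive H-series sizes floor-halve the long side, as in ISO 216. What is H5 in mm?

155 × 219 mm

Let H0's short side be w mm. w · w√2 = 1.09 m² = 1,090,000 mm², so w ≈ 877.9 mm and w√2 ≈ 1241.6 mm → H0 = 878 × 1242 mm.
H1: ⌊1242/2⌋ × 878 = 621 × 878 mm
H2: ⌊878/2⌋ × 621 = 439 × 621 mm
H3: ⌊621/2⌋ × 439 = 310 × 439 mm
H4: ⌊439/2⌋ × 310 = 219 × 310 mm
H5: ⌊310/2⌋ × 219 = 155 × 219 mm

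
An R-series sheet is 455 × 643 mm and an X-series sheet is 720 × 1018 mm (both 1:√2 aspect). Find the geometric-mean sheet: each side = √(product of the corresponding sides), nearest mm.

Short side: √(455 · 720) = √327600 ≈ 572.4 → 572 mm
Long side: √(643 · 1018) = √654574 ≈ 809.1 → 809 mm

572 × 809 mm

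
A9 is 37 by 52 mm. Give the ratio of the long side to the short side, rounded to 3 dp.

52 / 37 = 1.405
ISO 216 targets √2 ≈ 1.414; the -0.009 deviation is from mm rounding.

1.405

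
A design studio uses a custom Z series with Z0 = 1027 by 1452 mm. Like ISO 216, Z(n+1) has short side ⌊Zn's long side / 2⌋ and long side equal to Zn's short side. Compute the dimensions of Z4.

Z1: ⌊1452/2⌋ × 1027 = 726 × 1027 mm
Z2: ⌊1027/2⌋ × 726 = 513 × 726 mm
Z3: ⌊726/2⌋ × 513 = 363 × 513 mm
Z4: ⌊513/2⌋ × 363 = 256 × 363 mm

256 × 363 mm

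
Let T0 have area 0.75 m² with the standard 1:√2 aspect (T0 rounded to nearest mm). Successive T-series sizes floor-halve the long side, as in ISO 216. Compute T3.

Let T0's short side be w mm. w · w√2 = 0.75 m² = 750,000 mm², so w ≈ 728.2 mm and w√2 ≈ 1029.9 mm → T0 = 728 × 1030 mm.
T1: ⌊1030/2⌋ × 728 = 515 × 728 mm
T2: ⌊728/2⌋ × 515 = 364 × 515 mm
T3: ⌊515/2⌋ × 364 = 257 × 364 mm

257 × 364 mm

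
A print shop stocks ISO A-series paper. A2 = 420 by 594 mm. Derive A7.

A3: ⌊594/2⌋ × 420 = 297 × 420 mm
A4: ⌊420/2⌋ × 297 = 210 × 297 mm
A5: ⌊297/2⌋ × 210 = 148 × 210 mm
A6: ⌊210/2⌋ × 148 = 105 × 148 mm
A7: ⌊148/2⌋ × 105 = 74 × 105 mm

74 × 105 mm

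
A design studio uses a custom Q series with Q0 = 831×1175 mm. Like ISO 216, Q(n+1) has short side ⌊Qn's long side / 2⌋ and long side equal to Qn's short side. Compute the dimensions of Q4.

207 × 293 mm

Q1: ⌊1175/2⌋ × 831 = 587 × 831 mm
Q2: ⌊831/2⌋ × 587 = 415 × 587 mm
Q3: ⌊587/2⌋ × 415 = 293 × 415 mm
Q4: ⌊415/2⌋ × 293 = 207 × 293 mm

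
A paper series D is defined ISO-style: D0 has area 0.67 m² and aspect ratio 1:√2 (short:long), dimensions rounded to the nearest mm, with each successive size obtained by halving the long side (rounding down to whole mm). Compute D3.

243 × 344 mm

Let D0's short side be w mm. w · w√2 = 0.67 m² = 670,000 mm², so w ≈ 688.3 mm and w√2 ≈ 973.4 mm → D0 = 688 × 973 mm.
D1: ⌊973/2⌋ × 688 = 486 × 688 mm
D2: ⌊688/2⌋ × 486 = 344 × 486 mm
D3: ⌊486/2⌋ × 344 = 243 × 344 mm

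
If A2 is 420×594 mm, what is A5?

148 × 210 mm

A3: ⌊594/2⌋ × 420 = 297 × 420 mm
A4: ⌊420/2⌋ × 297 = 210 × 297 mm
A5: ⌊297/2⌋ × 210 = 148 × 210 mm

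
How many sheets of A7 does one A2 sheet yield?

32

Each ISO step halves the sheet: 1 × A2 → 2 × A3 → 4 × A4 → 8 × A5 → …
From A2 to A7 is 5 halving steps: 2^5 = 32.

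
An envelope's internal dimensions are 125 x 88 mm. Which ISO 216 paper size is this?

Aspect ratio 125/88 ≈ 1.420 — close to the ISO √2 ≈ 1.414.
In the B-series (B0 = 1000 × 1414 mm): B7 = 88 × 125 mm.

B7 (88 × 125 mm)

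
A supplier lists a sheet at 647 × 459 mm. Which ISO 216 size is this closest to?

C2 (458 × 648 mm)

Aspect ratio 647/459 ≈ 1.410 — close to the ISO √2 ≈ 1.414.
In the C-series (envelope sizes, between A and B): C2 = 458 × 648 mm.
Off by 2 mm total — nearest standard size.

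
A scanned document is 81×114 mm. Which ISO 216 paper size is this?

Aspect ratio 114/81 ≈ 1.407 — close to the ISO √2 ≈ 1.414.
In the C-series (envelope sizes, between A and B): C7 = 81 × 114 mm.

C7 (81 × 114 mm)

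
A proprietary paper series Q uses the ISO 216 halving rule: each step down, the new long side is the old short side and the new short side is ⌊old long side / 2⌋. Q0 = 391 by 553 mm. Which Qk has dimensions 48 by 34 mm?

Q0: 391 × 553 mm
Q1: 276 × 391 mm
Q2: 195 × 276 mm
Q3: 138 × 195 mm
Q4: 97 × 138 mm
Q5: 69 × 97 mm
Q6: 48 × 69 mm
Q7: 34 × 48 mm
Q8: 24 × 34 mm
→ matches Q7.

Q7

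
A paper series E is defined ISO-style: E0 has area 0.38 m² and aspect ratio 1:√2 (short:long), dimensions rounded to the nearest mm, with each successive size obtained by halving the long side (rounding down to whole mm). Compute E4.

Let E0's short side be w mm. w · w√2 = 0.38 m² = 380,000 mm², so w ≈ 518.4 mm and w√2 ≈ 733.1 mm → E0 = 518 × 733 mm.
E1: ⌊733/2⌋ × 518 = 366 × 518 mm
E2: ⌊518/2⌋ × 366 = 259 × 366 mm
E3: ⌊366/2⌋ × 259 = 183 × 259 mm
E4: ⌊259/2⌋ × 183 = 129 × 183 mm

129 × 183 mm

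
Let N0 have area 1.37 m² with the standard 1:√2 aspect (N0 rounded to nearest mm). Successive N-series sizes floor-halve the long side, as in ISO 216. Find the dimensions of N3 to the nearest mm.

Let N0's short side be w mm. w · w√2 = 1.37 m² = 1,370,000 mm², so w ≈ 984.2 mm and w√2 ≈ 1391.9 mm → N0 = 984 × 1392 mm.
N1: ⌊1392/2⌋ × 984 = 696 × 984 mm
N2: ⌊984/2⌋ × 696 = 492 × 696 mm
N3: ⌊696/2⌋ × 492 = 348 × 492 mm

348 × 492 mm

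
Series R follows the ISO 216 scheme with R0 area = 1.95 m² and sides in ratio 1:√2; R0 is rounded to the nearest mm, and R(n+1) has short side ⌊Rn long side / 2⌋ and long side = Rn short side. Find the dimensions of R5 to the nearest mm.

Let R0's short side be w mm. w · w√2 = 1.95 m² = 1,950,000 mm², so w ≈ 1174.2 mm and w√2 ≈ 1660.6 mm → R0 = 1174 × 1661 mm.
R1: ⌊1661/2⌋ × 1174 = 830 × 1174 mm
R2: ⌊1174/2⌋ × 830 = 587 × 830 mm
R3: ⌊830/2⌋ × 587 = 415 × 587 mm
R4: ⌊587/2⌋ × 415 = 293 × 415 mm
R5: ⌊415/2⌋ × 293 = 207 × 293 mm

207 × 293 mm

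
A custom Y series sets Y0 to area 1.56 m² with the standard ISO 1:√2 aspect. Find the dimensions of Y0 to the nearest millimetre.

1050 × 1485 mm

Let the short side be w mm. Then w · w√2 = 1.56 m² = 1,560,000 mm².
w² = 1,560,000/√2, so w ≈ 1050.3 mm; long side = w√2 ≈ 1485.3 mm.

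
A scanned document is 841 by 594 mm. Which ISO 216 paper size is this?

A1 (594 × 841 mm)

Aspect ratio 841/594 ≈ 1.416 — close to the ISO √2 ≈ 1.414.
In the A-series (A0 area = 1 m²): A1 = 594 × 841 mm.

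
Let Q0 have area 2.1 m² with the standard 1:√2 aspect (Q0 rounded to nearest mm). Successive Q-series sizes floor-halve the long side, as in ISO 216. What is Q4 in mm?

Let Q0's short side be w mm. w · w√2 = 2.1 m² = 2,100,000 mm², so w ≈ 1218.6 mm and w√2 ≈ 1723.3 mm → Q0 = 1219 × 1723 mm.
Q1: ⌊1723/2⌋ × 1219 = 861 × 1219 mm
Q2: ⌊1219/2⌋ × 861 = 609 × 861 mm
Q3: ⌊861/2⌋ × 609 = 430 × 609 mm
Q4: ⌊609/2⌋ × 430 = 304 × 430 mm

304 × 430 mm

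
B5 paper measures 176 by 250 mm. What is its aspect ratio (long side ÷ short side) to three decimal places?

250 / 176 = 1.420
ISO 216 targets √2 ≈ 1.414; the +0.006 deviation is from mm rounding.

1.420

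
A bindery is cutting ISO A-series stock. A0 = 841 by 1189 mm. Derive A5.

A1: ⌊1189/2⌋ × 841 = 594 × 841 mm
A2: ⌊841/2⌋ × 594 = 420 × 594 mm
A3: ⌊594/2⌋ × 420 = 297 × 420 mm
A4: ⌊420/2⌋ × 297 = 210 × 297 mm
A5: ⌊297/2⌋ × 210 = 148 × 210 mm

148 × 210 mm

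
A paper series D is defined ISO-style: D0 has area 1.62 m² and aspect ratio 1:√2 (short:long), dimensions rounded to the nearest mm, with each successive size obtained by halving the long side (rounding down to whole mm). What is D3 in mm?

378 × 535 mm

Let D0's short side be w mm. w · w√2 = 1.62 m² = 1,620,000 mm², so w ≈ 1070.3 mm and w√2 ≈ 1513.6 mm → D0 = 1070 × 1514 mm.
D1: ⌊1514/2⌋ × 1070 = 757 × 1070 mm
D2: ⌊1070/2⌋ × 757 = 535 × 757 mm
D3: ⌊757/2⌋ × 535 = 378 × 535 mm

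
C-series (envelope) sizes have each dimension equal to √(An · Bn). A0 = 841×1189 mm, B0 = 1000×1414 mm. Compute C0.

Short side: √(841 · 1000) = √841000 ≈ 917.1 → 917 mm
Long side: √(1189 · 1414) = √1681246 ≈ 1296.6 → 1297 mm

917 × 1297 mm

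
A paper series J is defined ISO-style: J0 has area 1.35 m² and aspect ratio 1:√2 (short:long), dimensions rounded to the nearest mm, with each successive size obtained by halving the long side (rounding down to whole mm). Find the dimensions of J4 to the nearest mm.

244 × 345 mm

Let J0's short side be w mm. w · w√2 = 1.35 m² = 1,350,000 mm², so w ≈ 977.0 mm and w√2 ≈ 1381.7 mm → J0 = 977 × 1382 mm.
J1: ⌊1382/2⌋ × 977 = 691 × 977 mm
J2: ⌊977/2⌋ × 691 = 488 × 691 mm
J3: ⌊691/2⌋ × 488 = 345 × 488 mm
J4: ⌊488/2⌋ × 345 = 244 × 345 mm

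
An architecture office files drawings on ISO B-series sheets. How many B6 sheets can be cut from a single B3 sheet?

8

Each ISO step halves the sheet: 1 × B3 → 2 × B4 → 4 × B5 → 8 × B6
From B3 to B6 is 3 halving steps: 2^3 = 8.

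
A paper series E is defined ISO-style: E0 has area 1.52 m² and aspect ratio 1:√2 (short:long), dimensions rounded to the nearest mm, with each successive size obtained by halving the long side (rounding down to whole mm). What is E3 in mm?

Let E0's short side be w mm. w · w√2 = 1.52 m² = 1,520,000 mm², so w ≈ 1036.7 mm and w√2 ≈ 1466.2 mm → E0 = 1037 × 1466 mm.
E1: ⌊1466/2⌋ × 1037 = 733 × 1037 mm
E2: ⌊1037/2⌋ × 733 = 518 × 733 mm
E3: ⌊733/2⌋ × 518 = 366 × 518 mm

366 × 518 mm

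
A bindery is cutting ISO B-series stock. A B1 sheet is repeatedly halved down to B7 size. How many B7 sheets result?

64

B1 = 707 × 1000 mm; B7 = 88 × 125 mm.
Each halving step doubles the count; 6 steps from B1 to B7.
2^6 = 64.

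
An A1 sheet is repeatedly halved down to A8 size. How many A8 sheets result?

128

A1 = 594 × 841 mm; A8 = 52 × 74 mm.
Each halving step doubles the count; 7 steps from A1 to A8.
2^7 = 128.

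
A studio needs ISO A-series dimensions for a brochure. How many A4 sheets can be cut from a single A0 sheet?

16

A0 = 841 × 1189 mm; A4 = 210 × 297 mm.
Each halving step doubles the count; 4 steps from A0 to A4.
2^4 = 16.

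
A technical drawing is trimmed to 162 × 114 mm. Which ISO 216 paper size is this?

Aspect ratio 162/114 ≈ 1.421 — close to the ISO √2 ≈ 1.414.
In the C-series (envelope sizes, between A and B): C6 = 114 × 162 mm.

C6 (114 × 162 mm)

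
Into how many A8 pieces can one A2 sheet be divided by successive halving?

A2 = 420 × 594 mm; A8 = 52 × 74 mm.
Each halving step doubles the count; 6 steps from A2 to A8.
2^6 = 64.

64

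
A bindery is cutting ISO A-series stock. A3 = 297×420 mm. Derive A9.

37 × 52 mm

A4: ⌊420/2⌋ × 297 = 210 × 297 mm
A5: ⌊297/2⌋ × 210 = 148 × 210 mm
A6: ⌊210/2⌋ × 148 = 105 × 148 mm
A7: ⌊148/2⌋ × 105 = 74 × 105 mm
A8: ⌊105/2⌋ × 74 = 52 × 74 mm
A9: ⌊74/2⌋ × 52 = 37 × 52 mm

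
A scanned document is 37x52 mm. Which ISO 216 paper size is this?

A9 (37 × 52 mm)

Aspect ratio 52/37 ≈ 1.405 — close to the ISO √2 ≈ 1.414.
In the A-series (A0 area = 1 m²): A9 = 37 × 52 mm.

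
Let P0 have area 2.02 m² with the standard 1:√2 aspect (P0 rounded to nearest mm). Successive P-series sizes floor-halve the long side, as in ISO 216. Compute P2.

Let P0's short side be w mm. w · w√2 = 2.02 m² = 2,020,000 mm², so w ≈ 1195.1 mm and w√2 ≈ 1690.2 mm → P0 = 1195 × 1690 mm.
P1: ⌊1690/2⌋ × 1195 = 845 × 1195 mm
P2: ⌊1195/2⌋ × 845 = 597 × 845 mm

597 × 845 mm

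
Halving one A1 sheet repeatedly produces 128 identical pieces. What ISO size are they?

A8

128 = 2^7, so 7 halving steps.
A1 → A2 → … → A8 after 7 steps.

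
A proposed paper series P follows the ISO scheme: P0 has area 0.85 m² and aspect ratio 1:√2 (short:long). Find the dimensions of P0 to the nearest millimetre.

Let the short side be w mm. Then w · w√2 = 0.85 m² = 850,000 mm².
w² = 850,000/√2, so w ≈ 775.3 mm; long side = w√2 ≈ 1096.4 mm.

775 × 1096 mm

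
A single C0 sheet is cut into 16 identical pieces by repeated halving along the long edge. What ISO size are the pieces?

16 = 2^4, so 4 halving steps.
C0 → C1 → … → C4 after 4 steps.

C4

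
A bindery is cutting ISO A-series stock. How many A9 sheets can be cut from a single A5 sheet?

Each ISO step halves the sheet: 1 × A5 → 2 × A6 → 4 × A7 → 8 × A8 → …
From A5 to A9 is 4 halving steps: 2^4 = 16.

16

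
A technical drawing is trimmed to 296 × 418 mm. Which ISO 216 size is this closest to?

Aspect ratio 418/296 ≈ 1.412 — close to the ISO √2 ≈ 1.414.
In the A-series (A0 area = 1 m²): A3 = 297 × 420 mm.
Off by 3 mm total — nearest standard size.

A3 (297 × 420 mm)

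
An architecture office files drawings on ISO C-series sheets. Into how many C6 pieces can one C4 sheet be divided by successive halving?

4

Each ISO step halves the sheet: 1 × C4 → 2 × C5 → 4 × C6
From C4 to C6 is 2 halving steps: 2^2 = 4.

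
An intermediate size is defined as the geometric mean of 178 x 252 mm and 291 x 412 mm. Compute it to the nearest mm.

Short side: √(178 · 291) = √51798 ≈ 227.6 → 228 mm
Long side: √(252 · 412) = √103824 ≈ 322.2 → 322 mm

228 × 322 mm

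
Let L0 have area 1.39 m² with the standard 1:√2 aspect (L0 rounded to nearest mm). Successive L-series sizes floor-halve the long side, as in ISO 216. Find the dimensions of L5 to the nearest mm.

175 × 247 mm

Let L0's short side be w mm. w · w√2 = 1.39 m² = 1,390,000 mm², so w ≈ 991.4 mm and w√2 ≈ 1402.1 mm → L0 = 991 × 1402 mm.
L1: ⌊1402/2⌋ × 991 = 701 × 991 mm
L2: ⌊991/2⌋ × 701 = 495 × 701 mm
L3: ⌊701/2⌋ × 495 = 350 × 495 mm
L4: ⌊495/2⌋ × 350 = 247 × 350 mm
L5: ⌊350/2⌋ × 247 = 175 × 247 mm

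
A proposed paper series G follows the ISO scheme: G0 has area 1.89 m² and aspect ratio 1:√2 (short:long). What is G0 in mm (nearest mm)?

1156 × 1635 mm

Let the short side be w mm. Then w · w√2 = 1.89 m² = 1,890,000 mm².
w² = 1,890,000/√2, so w ≈ 1156.0 mm; long side = w√2 ≈ 1634.9 mm.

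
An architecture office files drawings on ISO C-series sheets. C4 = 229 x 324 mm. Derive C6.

114 × 162 mm

C5: ⌊324/2⌋ × 229 = 162 × 229 mm
C6: ⌊229/2⌋ × 162 = 114 × 162 mm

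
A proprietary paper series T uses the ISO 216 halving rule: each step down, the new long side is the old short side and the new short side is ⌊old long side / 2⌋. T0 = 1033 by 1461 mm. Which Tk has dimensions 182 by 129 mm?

T0: 1033 × 1461 mm
T1: 730 × 1033 mm
T2: 516 × 730 mm
T3: 365 × 516 mm
T4: 258 × 365 mm
T5: 182 × 258 mm
T6: 129 × 182 mm
T7: 91 × 129 mm
→ matches T6.

T6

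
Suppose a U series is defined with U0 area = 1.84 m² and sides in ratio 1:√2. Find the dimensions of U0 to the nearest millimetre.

1141 × 1613 mm

Let the short side be w mm. Then w · w√2 = 1.84 m² = 1,840,000 mm².
w² = 1,840,000/√2, so w ≈ 1140.6 mm; long side = w√2 ≈ 1613.1 mm.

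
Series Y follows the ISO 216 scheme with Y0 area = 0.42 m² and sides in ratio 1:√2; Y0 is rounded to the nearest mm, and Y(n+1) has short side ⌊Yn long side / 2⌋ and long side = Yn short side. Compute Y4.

136 × 192 mm

Let Y0's short side be w mm. w · w√2 = 0.42 m² = 420,000 mm², so w ≈ 545.0 mm and w√2 ≈ 770.7 mm → Y0 = 545 × 771 mm.
Y1: ⌊771/2⌋ × 545 = 385 × 545 mm
Y2: ⌊545/2⌋ × 385 = 272 × 385 mm
Y3: ⌊385/2⌋ × 272 = 192 × 272 mm
Y4: ⌊272/2⌋ × 192 = 136 × 192 mm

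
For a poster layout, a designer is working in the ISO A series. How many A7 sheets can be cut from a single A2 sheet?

Each ISO step halves the sheet: 1 × A2 → 2 × A3 → 4 × A4 → 8 × A5 → …
From A2 to A7 is 5 halving steps: 2^5 = 32.

32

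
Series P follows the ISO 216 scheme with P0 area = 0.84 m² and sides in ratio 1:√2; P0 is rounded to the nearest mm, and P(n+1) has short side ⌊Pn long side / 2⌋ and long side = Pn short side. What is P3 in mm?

272 × 385 mm

Let P0's short side be w mm. w · w√2 = 0.84 m² = 840,000 mm², so w ≈ 770.7 mm and w√2 ≈ 1089.9 mm → P0 = 771 × 1090 mm.
P1: ⌊1090/2⌋ × 771 = 545 × 771 mm
P2: ⌊771/2⌋ × 545 = 385 × 545 mm
P3: ⌊545/2⌋ × 385 = 272 × 385 mm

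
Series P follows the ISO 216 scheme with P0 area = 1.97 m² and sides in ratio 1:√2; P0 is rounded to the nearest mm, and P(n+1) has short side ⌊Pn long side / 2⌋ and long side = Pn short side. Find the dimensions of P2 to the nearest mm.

Let P0's short side be w mm. w · w√2 = 1.97 m² = 1,970,000 mm², so w ≈ 1180.3 mm and w√2 ≈ 1669.1 mm → P0 = 1180 × 1669 mm.
P1: ⌊1669/2⌋ × 1180 = 834 × 1180 mm
P2: ⌊1180/2⌋ × 834 = 590 × 834 mm

590 × 834 mm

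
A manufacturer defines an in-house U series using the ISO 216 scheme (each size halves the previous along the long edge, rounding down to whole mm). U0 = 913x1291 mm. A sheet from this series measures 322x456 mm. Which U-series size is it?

U3

U0: 913 × 1291 mm
U1: 645 × 913 mm
U2: 456 × 645 mm
U3: 322 × 456 mm
U4: 228 × 322 mm
→ matches U3.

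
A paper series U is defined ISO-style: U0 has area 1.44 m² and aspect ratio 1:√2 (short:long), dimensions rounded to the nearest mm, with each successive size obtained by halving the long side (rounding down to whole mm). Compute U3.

356 × 504 mm

Let U0's short side be w mm. w · w√2 = 1.44 m² = 1,440,000 mm², so w ≈ 1009.1 mm and w√2 ≈ 1427.0 mm → U0 = 1009 × 1427 mm.
U1: ⌊1427/2⌋ × 1009 = 713 × 1009 mm
U2: ⌊1009/2⌋ × 713 = 504 × 713 mm
U3: ⌊713/2⌋ × 504 = 356 × 504 mm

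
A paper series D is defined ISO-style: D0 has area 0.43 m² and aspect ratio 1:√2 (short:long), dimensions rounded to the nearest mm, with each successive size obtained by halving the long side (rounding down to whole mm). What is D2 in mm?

Let D0's short side be w mm. w · w√2 = 0.43 m² = 430,000 mm², so w ≈ 551.4 mm and w√2 ≈ 779.8 mm → D0 = 551 × 780 mm.
D1: ⌊780/2⌋ × 551 = 390 × 551 mm
D2: ⌊551/2⌋ × 390 = 275 × 390 mm

275 × 390 mm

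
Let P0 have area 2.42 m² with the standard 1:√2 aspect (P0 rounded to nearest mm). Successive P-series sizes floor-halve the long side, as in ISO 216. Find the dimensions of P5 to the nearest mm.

231 × 327 mm

Let P0's short side be w mm. w · w√2 = 2.42 m² = 2,420,000 mm², so w ≈ 1308.1 mm and w√2 ≈ 1850.0 mm → P0 = 1308 × 1850 mm.
P1: ⌊1850/2⌋ × 1308 = 925 × 1308 mm
P2: ⌊1308/2⌋ × 925 = 654 × 925 mm
P3: ⌊925/2⌋ × 654 = 462 × 654 mm
P4: ⌊654/2⌋ × 462 = 327 × 462 mm
P5: ⌊462/2⌋ × 327 = 231 × 327 mm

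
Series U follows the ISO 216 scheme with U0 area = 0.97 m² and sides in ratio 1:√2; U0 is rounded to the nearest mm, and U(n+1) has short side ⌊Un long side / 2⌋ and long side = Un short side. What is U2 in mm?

414 × 585 mm

Let U0's short side be w mm. w · w√2 = 0.97 m² = 970,000 mm², so w ≈ 828.2 mm and w√2 ≈ 1171.2 mm → U0 = 828 × 1171 mm.
U1: ⌊1171/2⌋ × 828 = 585 × 828 mm
U2: ⌊828/2⌋ × 585 = 414 × 585 mm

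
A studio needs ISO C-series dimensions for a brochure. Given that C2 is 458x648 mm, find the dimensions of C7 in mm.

81 × 114 mm

C3: ⌊648/2⌋ × 458 = 324 × 458 mm
C4: ⌊458/2⌋ × 324 = 229 × 324 mm
C5: ⌊324/2⌋ × 229 = 162 × 229 mm
C6: ⌊229/2⌋ × 162 = 114 × 162 mm
C7: ⌊162/2⌋ × 114 = 81 × 114 mm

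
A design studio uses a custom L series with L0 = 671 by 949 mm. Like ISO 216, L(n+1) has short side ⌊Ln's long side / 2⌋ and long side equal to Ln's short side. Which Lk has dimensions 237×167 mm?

L0: 671 × 949 mm
L1: 474 × 671 mm
L2: 335 × 474 mm
L3: 237 × 335 mm
L4: 167 × 237 mm
L5: 118 × 167 mm
→ matches L4.

L4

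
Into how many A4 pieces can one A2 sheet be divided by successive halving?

4

A2 = 420 × 594 mm; A4 = 210 × 297 mm.
Each halving step doubles the count; 2 steps from A2 to A4.
2^2 = 4.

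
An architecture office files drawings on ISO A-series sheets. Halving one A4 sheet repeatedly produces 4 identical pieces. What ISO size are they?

4 = 2^2, so 2 halving steps.
A4 → A5 → … → A6 after 2 steps.

A6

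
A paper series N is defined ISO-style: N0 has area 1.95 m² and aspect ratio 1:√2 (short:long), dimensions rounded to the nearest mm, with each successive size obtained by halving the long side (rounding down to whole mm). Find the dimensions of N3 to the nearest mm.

Let N0's short side be w mm. w · w√2 = 1.95 m² = 1,950,000 mm², so w ≈ 1174.2 mm and w√2 ≈ 1660.6 mm → N0 = 1174 × 1661 mm.
N1: ⌊1661/2⌋ × 1174 = 830 × 1174 mm
N2: ⌊1174/2⌋ × 830 = 587 × 830 mm
N3: ⌊830/2⌋ × 587 = 415 × 587 mm

415 × 587 mm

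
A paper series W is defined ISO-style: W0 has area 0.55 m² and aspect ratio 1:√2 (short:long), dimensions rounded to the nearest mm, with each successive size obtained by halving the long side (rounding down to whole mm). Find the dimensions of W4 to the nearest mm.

Let W0's short side be w mm. w · w√2 = 0.55 m² = 550,000 mm², so w ≈ 623.6 mm and w√2 ≈ 881.9 mm → W0 = 624 × 882 mm.
W1: ⌊882/2⌋ × 624 = 441 × 624 mm
W2: ⌊624/2⌋ × 441 = 312 × 441 mm
W3: ⌊441/2⌋ × 312 = 220 × 312 mm
W4: ⌊312/2⌋ × 220 = 156 × 220 mm

156 × 220 mm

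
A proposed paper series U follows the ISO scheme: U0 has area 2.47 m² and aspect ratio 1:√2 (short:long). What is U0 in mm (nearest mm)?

1322 × 1869 mm

Let the short side be w mm. Then w · w√2 = 2.47 m² = 2,470,000 mm².
w² = 2,470,000/√2, so w ≈ 1321.6 mm; long side = w√2 ≈ 1869.0 mm.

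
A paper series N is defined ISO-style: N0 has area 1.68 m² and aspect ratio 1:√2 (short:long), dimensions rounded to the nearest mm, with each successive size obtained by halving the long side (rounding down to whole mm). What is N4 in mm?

272 × 385 mm

Let N0's short side be w mm. w · w√2 = 1.68 m² = 1,680,000 mm², so w ≈ 1089.9 mm and w√2 ≈ 1541.4 mm → N0 = 1090 × 1541 mm.
N1: ⌊1541/2⌋ × 1090 = 770 × 1090 mm
N2: ⌊1090/2⌋ × 770 = 545 × 770 mm
N3: ⌊770/2⌋ × 545 = 385 × 545 mm
N4: ⌊545/2⌋ × 385 = 272 × 385 mm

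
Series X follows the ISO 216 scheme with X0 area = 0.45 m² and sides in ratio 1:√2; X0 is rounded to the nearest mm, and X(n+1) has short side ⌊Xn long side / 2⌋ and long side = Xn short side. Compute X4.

Let X0's short side be w mm. w · w√2 = 0.45 m² = 450,000 mm², so w ≈ 564.1 mm and w√2 ≈ 797.7 mm → X0 = 564 × 798 mm.
X1: ⌊798/2⌋ × 564 = 399 × 564 mm
X2: ⌊564/2⌋ × 399 = 282 × 399 mm
X3: ⌊399/2⌋ × 282 = 199 × 282 mm
X4: ⌊282/2⌋ × 199 = 141 × 199 mm

141 × 199 mm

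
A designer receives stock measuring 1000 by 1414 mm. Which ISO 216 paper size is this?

Aspect ratio 1414/1000 ≈ 1.414 — close to the ISO √2 ≈ 1.414.
In the B-series (B0 = 1000 × 1414 mm): B0 = 1000 × 1414 mm.

B0 (1000 × 1414 mm)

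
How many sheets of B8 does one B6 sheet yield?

4

B6 = 125 × 176 mm; B8 = 62 × 88 mm.
Each halving step doubles the count; 2 steps from B6 to B8.
2^2 = 4.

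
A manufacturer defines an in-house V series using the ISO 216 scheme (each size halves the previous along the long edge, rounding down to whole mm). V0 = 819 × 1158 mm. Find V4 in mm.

204 × 289 mm

V1: ⌊1158/2⌋ × 819 = 579 × 819 mm
V2: ⌊819/2⌋ × 579 = 409 × 579 mm
V3: ⌊579/2⌋ × 409 = 289 × 409 mm
V4: ⌊409/2⌋ × 289 = 204 × 289 mm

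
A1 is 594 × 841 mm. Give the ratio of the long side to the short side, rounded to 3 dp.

1.416

841 / 594 = 1.416
ISO 216 targets √2 ≈ 1.414; the +0.002 deviation is from mm rounding.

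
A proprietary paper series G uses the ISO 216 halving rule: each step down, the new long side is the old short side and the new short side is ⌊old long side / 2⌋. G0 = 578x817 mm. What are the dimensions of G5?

102 × 144 mm

G1: ⌊817/2⌋ × 578 = 408 × 578 mm
G2: ⌊578/2⌋ × 408 = 289 × 408 mm
G3: ⌊408/2⌋ × 289 = 204 × 289 mm
G4: ⌊289/2⌋ × 204 = 144 × 204 mm
G5: ⌊204/2⌋ × 144 = 102 × 144 mm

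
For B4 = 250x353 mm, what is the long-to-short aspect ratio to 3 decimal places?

353 / 250 = 1.412
ISO 216 targets √2 ≈ 1.414; the -0.002 deviation is from mm rounding.

1.412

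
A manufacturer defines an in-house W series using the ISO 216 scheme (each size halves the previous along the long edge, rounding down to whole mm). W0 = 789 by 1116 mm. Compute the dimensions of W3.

W1: ⌊1116/2⌋ × 789 = 558 × 789 mm
W2: ⌊789/2⌋ × 558 = 394 × 558 mm
W3: ⌊558/2⌋ × 394 = 279 × 394 mm

279 × 394 mm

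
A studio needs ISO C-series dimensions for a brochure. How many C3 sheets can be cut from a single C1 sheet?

4

C1 = 648 × 917 mm; C3 = 324 × 458 mm.
Each halving step doubles the count; 2 steps from C1 to C3.
2^2 = 4.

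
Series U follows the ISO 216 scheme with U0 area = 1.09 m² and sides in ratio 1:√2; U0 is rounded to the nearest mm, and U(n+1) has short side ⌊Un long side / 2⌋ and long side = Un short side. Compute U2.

439 × 621 mm

Let U0's short side be w mm. w · w√2 = 1.09 m² = 1,090,000 mm², so w ≈ 877.9 mm and w√2 ≈ 1241.6 mm → U0 = 878 × 1242 mm.
U1: ⌊1242/2⌋ × 878 = 621 × 878 mm
U2: ⌊878/2⌋ × 621 = 439 × 621 mm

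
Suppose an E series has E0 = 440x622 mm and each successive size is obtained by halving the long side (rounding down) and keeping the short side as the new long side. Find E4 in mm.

E1: ⌊622/2⌋ × 440 = 311 × 440 mm
E2: ⌊440/2⌋ × 311 = 220 × 311 mm
E3: ⌊311/2⌋ × 220 = 155 × 220 mm
E4: ⌊220/2⌋ × 155 = 110 × 155 mm

110 × 155 mm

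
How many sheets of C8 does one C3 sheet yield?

Each ISO step halves the sheet: 1 × C3 → 2 × C4 → 4 × C5 → 8 × C6 → …
From C3 to C8 is 5 halving steps: 2^5 = 32.

32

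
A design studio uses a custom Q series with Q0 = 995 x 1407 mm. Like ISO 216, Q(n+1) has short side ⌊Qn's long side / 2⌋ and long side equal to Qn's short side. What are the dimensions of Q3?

Q1: ⌊1407/2⌋ × 995 = 703 × 995 mm
Q2: ⌊995/2⌋ × 703 = 497 × 703 mm
Q3: ⌊703/2⌋ × 497 = 351 × 497 mm

351 × 497 mm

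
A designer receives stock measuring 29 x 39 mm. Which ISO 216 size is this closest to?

C10 (28 × 40 mm)

Aspect ratio 39/29 ≈ 1.345 (ISO target is √2 ≈ 1.414).
In the C-series (envelope sizes, between A and B): C10 = 28 × 40 mm.
Off by 2 mm total — nearest standard size.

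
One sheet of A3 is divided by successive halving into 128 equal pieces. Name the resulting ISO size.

128 = 2^7, so 7 halving steps.
A3 → A4 → … → A10 after 7 steps.

A10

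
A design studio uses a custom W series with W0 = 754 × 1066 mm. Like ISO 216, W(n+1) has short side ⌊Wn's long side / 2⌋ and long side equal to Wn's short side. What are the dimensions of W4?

W1 = 533 × 754 mm (from W0 by 1 halving).
W2: ⌊754/2⌋ × 533 = 377 × 533 mm
W3: ⌊533/2⌋ × 377 = 266 × 377 mm
W4: ⌊377/2⌋ × 266 = 188 × 266 mm

188 × 266 mm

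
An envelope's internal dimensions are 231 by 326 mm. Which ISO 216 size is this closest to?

Aspect ratio 326/231 ≈ 1.411 — close to the ISO √2 ≈ 1.414.
In the C-series (envelope sizes, between A and B): C4 = 229 × 324 mm.
Off by 4 mm total — nearest standard size.

C4 (229 × 324 mm)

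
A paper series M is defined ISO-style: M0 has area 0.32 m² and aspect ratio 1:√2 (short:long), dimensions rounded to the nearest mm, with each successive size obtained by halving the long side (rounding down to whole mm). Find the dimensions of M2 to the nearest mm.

238 × 336 mm

Let M0's short side be w mm. w · w√2 = 0.32 m² = 320,000 mm², so w ≈ 475.7 mm and w√2 ≈ 672.7 mm → M0 = 476 × 673 mm.
M1: ⌊673/2⌋ × 476 = 336 × 476 mm
M2: ⌊476/2⌋ × 336 = 238 × 336 mm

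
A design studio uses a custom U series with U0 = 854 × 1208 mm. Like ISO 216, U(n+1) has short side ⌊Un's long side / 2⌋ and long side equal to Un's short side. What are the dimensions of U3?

U1: ⌊1208/2⌋ × 854 = 604 × 854 mm
U2: ⌊854/2⌋ × 604 = 427 × 604 mm
U3: ⌊604/2⌋ × 427 = 302 × 427 mm

302 × 427 mm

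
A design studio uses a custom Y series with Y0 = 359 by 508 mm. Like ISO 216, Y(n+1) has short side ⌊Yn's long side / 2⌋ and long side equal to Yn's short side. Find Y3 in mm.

127 × 179 mm

Y1: ⌊508/2⌋ × 359 = 254 × 359 mm
Y2: ⌊359/2⌋ × 254 = 179 × 254 mm
Y3: ⌊254/2⌋ × 179 = 127 × 179 mm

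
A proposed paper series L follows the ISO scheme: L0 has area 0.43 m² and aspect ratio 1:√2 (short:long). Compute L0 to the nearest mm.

551 × 780 mm

Let the short side be w mm. Then w · w√2 = 0.43 m² = 430,000 mm².
w² = 430,000/√2, so w ≈ 551.4 mm; long side = w√2 ≈ 779.8 mm.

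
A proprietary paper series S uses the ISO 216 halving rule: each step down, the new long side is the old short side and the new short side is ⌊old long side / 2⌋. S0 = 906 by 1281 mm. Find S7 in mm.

80 × 113 mm

S1 = 640 × 906 mm (from S0 by 1 halving).
S2: ⌊906/2⌋ × 640 = 453 × 640 mm
S3: ⌊640/2⌋ × 453 = 320 × 453 mm
S4: ⌊453/2⌋ × 320 = 226 × 320 mm
S5: ⌊320/2⌋ × 226 = 160 × 226 mm
S6: ⌊226/2⌋ × 160 = 113 × 160 mm
S7: ⌊160/2⌋ × 113 = 80 × 113 mm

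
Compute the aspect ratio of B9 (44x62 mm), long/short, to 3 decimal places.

62 / 44 = 1.409
ISO 216 targets √2 ≈ 1.414; the -0.005 deviation is from mm rounding.

1.409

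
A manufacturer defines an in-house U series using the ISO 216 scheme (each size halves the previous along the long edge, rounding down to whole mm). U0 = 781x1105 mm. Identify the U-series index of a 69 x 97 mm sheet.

U7

U0: 781 × 1105 mm
U1: 552 × 781 mm
U2: 390 × 552 mm
U3: 276 × 390 mm
U4: 195 × 276 mm
U5: 138 × 195 mm
U6: 97 × 138 mm
U7: 69 × 97 mm
U8: 48 × 69 mm
→ matches U7.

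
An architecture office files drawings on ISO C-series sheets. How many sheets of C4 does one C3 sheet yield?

2

Each ISO step halves the sheet: 1 × C3 → 2 × C4
From C3 to C4 is 1 halving step: 2^1 = 2.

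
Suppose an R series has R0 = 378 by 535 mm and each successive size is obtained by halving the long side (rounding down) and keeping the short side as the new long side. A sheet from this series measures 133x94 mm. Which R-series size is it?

R0: 378 × 535 mm
R1: 267 × 378 mm
R2: 189 × 267 mm
R3: 133 × 189 mm
R4: 94 × 133 mm
R5: 66 × 94 mm
→ matches R4.

R4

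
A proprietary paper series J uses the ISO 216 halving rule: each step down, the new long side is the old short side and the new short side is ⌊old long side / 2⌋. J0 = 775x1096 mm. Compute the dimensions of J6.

J1: ⌊1096/2⌋ × 775 = 548 × 775 mm
J2: ⌊775/2⌋ × 548 = 387 × 548 mm
J3: ⌊548/2⌋ × 387 = 274 × 387 mm
J4: ⌊387/2⌋ × 274 = 193 × 274 mm
J5: ⌊274/2⌋ × 193 = 137 × 193 mm
J6: ⌊193/2⌋ × 137 = 96 × 137 mm

96 × 137 mm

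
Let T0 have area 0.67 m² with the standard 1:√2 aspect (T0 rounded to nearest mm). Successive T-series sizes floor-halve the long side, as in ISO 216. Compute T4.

172 × 243 mm

Let T0's short side be w mm. w · w√2 = 0.67 m² = 670,000 mm², so w ≈ 688.3 mm and w√2 ≈ 973.4 mm → T0 = 688 × 973 mm.
T1: ⌊973/2⌋ × 688 = 486 × 688 mm
T2: ⌊688/2⌋ × 486 = 344 × 486 mm
T3: ⌊486/2⌋ × 344 = 243 × 344 mm
T4: ⌊344/2⌋ × 243 = 172 × 243 mm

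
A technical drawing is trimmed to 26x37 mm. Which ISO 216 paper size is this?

Aspect ratio 37/26 ≈ 1.423 — close to the ISO √2 ≈ 1.414.
In the A-series (A0 area = 1 m²): A10 = 26 × 37 mm.

A10 (26 × 37 mm)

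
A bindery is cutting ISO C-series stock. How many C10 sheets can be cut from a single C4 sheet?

64

Each ISO step halves the sheet: 1 × C4 → 2 × C5 → 4 × C6 → 8 × C7 → …
From C4 to C10 is 6 halving steps: 2^6 = 64.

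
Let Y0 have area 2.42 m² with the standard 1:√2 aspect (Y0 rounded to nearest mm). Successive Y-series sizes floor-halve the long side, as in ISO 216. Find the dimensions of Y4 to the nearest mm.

Let Y0's short side be w mm. w · w√2 = 2.42 m² = 2,420,000 mm², so w ≈ 1308.1 mm and w√2 ≈ 1850.0 mm → Y0 = 1308 × 1850 mm.
Y1: ⌊1850/2⌋ × 1308 = 925 × 1308 mm
Y2: ⌊1308/2⌋ × 925 = 654 × 925 mm
Y3: ⌊925/2⌋ × 654 = 462 × 654 mm
Y4: ⌊654/2⌋ × 462 = 327 × 462 mm

327 × 462 mm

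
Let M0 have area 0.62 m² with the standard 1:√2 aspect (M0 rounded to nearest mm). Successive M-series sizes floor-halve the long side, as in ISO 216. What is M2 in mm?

Let M0's short side be w mm. w · w√2 = 0.62 m² = 620,000 mm², so w ≈ 662.1 mm and w√2 ≈ 936.4 mm → M0 = 662 × 936 mm.
M1: ⌊936/2⌋ × 662 = 468 × 662 mm
M2: ⌊662/2⌋ × 468 = 331 × 468 mm

331 × 468 mm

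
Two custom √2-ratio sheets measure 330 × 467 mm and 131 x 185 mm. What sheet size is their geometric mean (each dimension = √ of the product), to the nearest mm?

208 × 294 mm

Short side: √(330 · 131) = √43230 ≈ 207.9 → 208 mm
Long side: √(467 · 185) = √86395 ≈ 293.9 → 294 mm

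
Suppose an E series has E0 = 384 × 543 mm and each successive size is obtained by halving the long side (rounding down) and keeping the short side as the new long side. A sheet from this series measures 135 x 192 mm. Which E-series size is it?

E3

E0: 384 × 543 mm
E1: 271 × 384 mm
E2: 192 × 271 mm
E3: 135 × 192 mm
E4: 96 × 135 mm
→ matches E3.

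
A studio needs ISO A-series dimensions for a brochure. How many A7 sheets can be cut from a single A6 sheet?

2

A6 = 105 × 148 mm; A7 = 74 × 105 mm.
Each halving step doubles the count; 1 step from A6 to A7.
2^1 = 2.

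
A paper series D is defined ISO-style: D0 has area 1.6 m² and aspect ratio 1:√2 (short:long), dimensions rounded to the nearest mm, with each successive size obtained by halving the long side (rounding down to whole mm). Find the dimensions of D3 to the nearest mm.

Let D0's short side be w mm. w · w√2 = 1.6 m² = 1,600,000 mm², so w ≈ 1063.7 mm and w√2 ≈ 1504.2 mm → D0 = 1064 × 1504 mm.
D1: ⌊1504/2⌋ × 1064 = 752 × 1064 mm
D2: ⌊1064/2⌋ × 752 = 532 × 752 mm
D3: ⌊752/2⌋ × 532 = 376 × 532 mm

376 × 532 mm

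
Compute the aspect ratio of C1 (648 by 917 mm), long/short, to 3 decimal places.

917 / 648 = 1.415
Matches √2 ≈ 1.414 — the ISO 216 defining ratio.

1.415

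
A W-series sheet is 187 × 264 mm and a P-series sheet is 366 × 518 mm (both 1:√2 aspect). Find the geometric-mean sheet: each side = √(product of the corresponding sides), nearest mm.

Short side: √(187 · 366) = √68442 ≈ 261.6 → 262 mm
Long side: √(264 · 518) = √136752 ≈ 369.8 → 370 mm

262 × 370 mm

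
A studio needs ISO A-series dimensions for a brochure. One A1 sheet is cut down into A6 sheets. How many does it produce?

32

A1 = 594 × 841 mm; A6 = 105 × 148 mm.
Each halving step doubles the count; 5 steps from A1 to A6.
2^5 = 32.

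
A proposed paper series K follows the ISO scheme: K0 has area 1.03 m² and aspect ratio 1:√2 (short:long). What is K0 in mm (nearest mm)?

853 × 1207 mm

Let the short side be w mm. Then w · w√2 = 1.03 m² = 1,030,000 mm².
w² = 1,030,000/√2, so w ≈ 853.4 mm; long side = w√2 ≈ 1206.9 mm.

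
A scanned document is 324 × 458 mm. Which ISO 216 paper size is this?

Aspect ratio 458/324 ≈ 1.414 — close to the ISO √2 ≈ 1.414.
In the C-series (envelope sizes, between A and B): C3 = 324 × 458 mm.

C3 (324 × 458 mm)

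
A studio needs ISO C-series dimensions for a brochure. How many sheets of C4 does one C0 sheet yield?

16

Each ISO step halves the sheet: 1 × C0 → 2 × C1 → 4 × C2 → 8 × C3 → …
From C0 to C4 is 4 halving steps: 2^4 = 16.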